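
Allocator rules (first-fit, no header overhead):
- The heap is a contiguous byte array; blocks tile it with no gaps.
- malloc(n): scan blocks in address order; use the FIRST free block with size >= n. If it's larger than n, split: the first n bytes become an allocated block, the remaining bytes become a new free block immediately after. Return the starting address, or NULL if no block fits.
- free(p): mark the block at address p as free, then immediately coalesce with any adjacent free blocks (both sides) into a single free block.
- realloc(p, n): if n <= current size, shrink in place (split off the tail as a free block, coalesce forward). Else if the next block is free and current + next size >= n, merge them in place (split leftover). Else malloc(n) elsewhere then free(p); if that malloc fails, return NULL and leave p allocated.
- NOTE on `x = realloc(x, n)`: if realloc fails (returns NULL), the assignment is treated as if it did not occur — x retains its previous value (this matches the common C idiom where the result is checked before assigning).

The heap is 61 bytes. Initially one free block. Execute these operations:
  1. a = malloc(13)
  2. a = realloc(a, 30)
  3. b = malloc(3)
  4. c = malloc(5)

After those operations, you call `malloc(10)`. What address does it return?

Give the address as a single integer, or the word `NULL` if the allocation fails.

Answer: 38

Derivation:
Op 1: a = malloc(13) -> a = 0; heap: [0-12 ALLOC][13-60 FREE]
Op 2: a = realloc(a, 30) -> a = 0; heap: [0-29 ALLOC][30-60 FREE]
Op 3: b = malloc(3) -> b = 30; heap: [0-29 ALLOC][30-32 ALLOC][33-60 FREE]
Op 4: c = malloc(5) -> c = 33; heap: [0-29 ALLOC][30-32 ALLOC][33-37 ALLOC][38-60 FREE]
malloc(10): first-fit scan over [0-29 ALLOC][30-32 ALLOC][33-37 ALLOC][38-60 FREE] -> 38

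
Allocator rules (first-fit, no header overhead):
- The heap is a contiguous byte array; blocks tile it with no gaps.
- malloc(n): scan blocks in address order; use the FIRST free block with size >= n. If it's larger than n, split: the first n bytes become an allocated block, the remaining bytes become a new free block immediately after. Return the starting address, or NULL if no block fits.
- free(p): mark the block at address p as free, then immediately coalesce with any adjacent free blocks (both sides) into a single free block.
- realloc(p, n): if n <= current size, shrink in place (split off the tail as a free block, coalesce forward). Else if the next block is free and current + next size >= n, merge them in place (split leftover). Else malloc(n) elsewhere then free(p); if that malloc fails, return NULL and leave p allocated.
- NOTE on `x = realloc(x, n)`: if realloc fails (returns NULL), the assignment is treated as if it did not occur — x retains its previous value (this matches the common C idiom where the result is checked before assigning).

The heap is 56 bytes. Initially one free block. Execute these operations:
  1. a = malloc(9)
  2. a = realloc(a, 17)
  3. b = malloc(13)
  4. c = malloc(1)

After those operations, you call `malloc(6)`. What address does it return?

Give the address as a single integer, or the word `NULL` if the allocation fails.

Op 1: a = malloc(9) -> a = 0; heap: [0-8 ALLOC][9-55 FREE]
Op 2: a = realloc(a, 17) -> a = 0; heap: [0-16 ALLOC][17-55 FREE]
Op 3: b = malloc(13) -> b = 17; heap: [0-16 ALLOC][17-29 ALLOC][30-55 FREE]
Op 4: c = malloc(1) -> c = 30; heap: [0-16 ALLOC][17-29 ALLOC][30-30 ALLOC][31-55 FREE]
malloc(6): first-fit scan over [0-16 ALLOC][17-29 ALLOC][30-30 ALLOC][31-55 FREE] -> 31

Answer: 31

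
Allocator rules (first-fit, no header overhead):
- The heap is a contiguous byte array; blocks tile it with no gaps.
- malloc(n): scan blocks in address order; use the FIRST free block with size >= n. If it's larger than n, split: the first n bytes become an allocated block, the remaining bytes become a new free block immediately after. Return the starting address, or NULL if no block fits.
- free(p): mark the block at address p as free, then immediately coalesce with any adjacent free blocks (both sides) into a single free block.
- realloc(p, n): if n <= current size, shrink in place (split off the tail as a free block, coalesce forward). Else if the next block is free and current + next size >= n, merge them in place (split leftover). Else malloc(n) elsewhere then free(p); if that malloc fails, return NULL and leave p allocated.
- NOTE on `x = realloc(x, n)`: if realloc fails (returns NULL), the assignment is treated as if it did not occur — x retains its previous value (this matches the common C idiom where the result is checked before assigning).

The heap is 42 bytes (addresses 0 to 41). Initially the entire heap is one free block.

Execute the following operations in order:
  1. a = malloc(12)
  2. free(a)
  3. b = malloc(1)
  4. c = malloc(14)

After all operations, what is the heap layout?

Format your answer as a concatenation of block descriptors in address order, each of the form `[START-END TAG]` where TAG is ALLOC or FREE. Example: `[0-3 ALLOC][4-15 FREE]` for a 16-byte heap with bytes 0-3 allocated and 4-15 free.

Answer: [0-0 ALLOC][1-14 ALLOC][15-41 FREE]

Derivation:
Op 1: a = malloc(12) -> a = 0; heap: [0-11 ALLOC][12-41 FREE]
Op 2: free(a) -> (freed a); heap: [0-41 FREE]
Op 3: b = malloc(1) -> b = 0; heap: [0-0 ALLOC][1-41 FREE]
Op 4: c = malloc(14) -> c = 1; heap: [0-0 ALLOC][1-14 ALLOC][15-41 FREE]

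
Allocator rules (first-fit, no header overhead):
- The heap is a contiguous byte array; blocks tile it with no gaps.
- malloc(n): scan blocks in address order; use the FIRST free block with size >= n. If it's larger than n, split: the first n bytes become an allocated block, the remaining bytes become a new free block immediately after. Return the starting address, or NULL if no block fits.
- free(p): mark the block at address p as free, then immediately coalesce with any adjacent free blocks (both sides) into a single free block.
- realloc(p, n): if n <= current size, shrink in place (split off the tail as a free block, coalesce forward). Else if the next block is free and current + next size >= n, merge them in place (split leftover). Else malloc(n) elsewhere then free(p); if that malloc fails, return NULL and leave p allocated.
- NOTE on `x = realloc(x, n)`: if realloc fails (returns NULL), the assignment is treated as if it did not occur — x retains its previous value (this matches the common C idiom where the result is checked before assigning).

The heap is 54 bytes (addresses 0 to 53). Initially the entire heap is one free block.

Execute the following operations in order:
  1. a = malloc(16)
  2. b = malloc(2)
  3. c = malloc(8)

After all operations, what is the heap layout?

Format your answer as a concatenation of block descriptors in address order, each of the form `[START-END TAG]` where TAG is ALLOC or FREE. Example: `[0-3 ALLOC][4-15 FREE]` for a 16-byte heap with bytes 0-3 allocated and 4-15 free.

Answer: [0-15 ALLOC][16-17 ALLOC][18-25 ALLOC][26-53 FREE]

Derivation:
Op 1: a = malloc(16) -> a = 0; heap: [0-15 ALLOC][16-53 FREE]
Op 2: b = malloc(2) -> b = 16; heap: [0-15 ALLOC][16-17 ALLOC][18-53 FREE]
Op 3: c = malloc(8) -> c = 18; heap: [0-15 ALLOC][16-17 ALLOC][18-25 ALLOC][26-53 FREE]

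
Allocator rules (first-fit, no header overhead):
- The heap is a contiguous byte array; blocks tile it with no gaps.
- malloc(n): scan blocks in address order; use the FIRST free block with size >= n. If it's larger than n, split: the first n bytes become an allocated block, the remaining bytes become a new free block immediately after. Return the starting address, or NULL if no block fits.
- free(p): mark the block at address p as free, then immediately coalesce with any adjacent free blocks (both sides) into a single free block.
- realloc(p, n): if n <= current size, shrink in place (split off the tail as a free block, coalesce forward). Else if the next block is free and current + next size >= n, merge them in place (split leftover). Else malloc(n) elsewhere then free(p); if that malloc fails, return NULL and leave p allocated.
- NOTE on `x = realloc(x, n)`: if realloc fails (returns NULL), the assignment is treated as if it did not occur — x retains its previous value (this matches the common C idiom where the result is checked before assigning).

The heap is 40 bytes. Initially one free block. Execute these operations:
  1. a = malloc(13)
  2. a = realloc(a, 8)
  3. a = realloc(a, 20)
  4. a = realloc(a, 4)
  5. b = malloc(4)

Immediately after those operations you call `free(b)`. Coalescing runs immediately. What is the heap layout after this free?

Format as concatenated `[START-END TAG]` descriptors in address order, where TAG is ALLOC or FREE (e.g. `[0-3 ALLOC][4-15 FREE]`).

Op 1: a = malloc(13) -> a = 0; heap: [0-12 ALLOC][13-39 FREE]
Op 2: a = realloc(a, 8) -> a = 0; heap: [0-7 ALLOC][8-39 FREE]
Op 3: a = realloc(a, 20) -> a = 0; heap: [0-19 ALLOC][20-39 FREE]
Op 4: a = realloc(a, 4) -> a = 0; heap: [0-3 ALLOC][4-39 FREE]
Op 5: b = malloc(4) -> b = 4; heap: [0-3 ALLOC][4-7 ALLOC][8-39 FREE]
free(b): b = 4 -> block [4-7 ALLOC]; mark free, coalesce with adjacent free neighbors -> [0-3 ALLOC][4-39 FREE]

Answer: [0-3 ALLOC][4-39 FREE]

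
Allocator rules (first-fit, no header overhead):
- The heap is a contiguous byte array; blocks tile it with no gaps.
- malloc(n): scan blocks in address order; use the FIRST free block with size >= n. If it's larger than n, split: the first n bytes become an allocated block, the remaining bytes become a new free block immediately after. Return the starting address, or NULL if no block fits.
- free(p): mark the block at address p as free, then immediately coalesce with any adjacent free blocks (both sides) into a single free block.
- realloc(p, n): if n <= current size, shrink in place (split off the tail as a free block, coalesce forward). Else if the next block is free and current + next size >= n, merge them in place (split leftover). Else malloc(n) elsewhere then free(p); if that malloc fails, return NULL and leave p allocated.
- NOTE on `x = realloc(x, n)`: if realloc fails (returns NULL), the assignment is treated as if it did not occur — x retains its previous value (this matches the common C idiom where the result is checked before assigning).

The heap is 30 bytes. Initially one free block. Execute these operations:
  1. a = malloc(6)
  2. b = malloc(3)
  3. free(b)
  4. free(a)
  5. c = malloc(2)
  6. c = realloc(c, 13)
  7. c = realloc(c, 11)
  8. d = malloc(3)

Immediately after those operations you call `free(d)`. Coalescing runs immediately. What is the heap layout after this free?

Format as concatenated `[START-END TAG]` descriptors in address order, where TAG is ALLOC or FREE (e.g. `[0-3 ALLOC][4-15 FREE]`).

Answer: [0-10 ALLOC][11-29 FREE]

Derivation:
Op 1: a = malloc(6) -> a = 0; heap: [0-5 ALLOC][6-29 FREE]
Op 2: b = malloc(3) -> b = 6; heap: [0-5 ALLOC][6-8 ALLOC][9-29 FREE]
Op 3: free(b) -> (freed b); heap: [0-5 ALLOC][6-29 FREE]
Op 4: free(a) -> (freed a); heap: [0-29 FREE]
Op 5: c = malloc(2) -> c = 0; heap: [0-1 ALLOC][2-29 FREE]
Op 6: c = realloc(c, 13) -> c = 0; heap: [0-12 ALLOC][13-29 FREE]
Op 7: c = realloc(c, 11) -> c = 0; heap: [0-10 ALLOC][11-29 FREE]
Op 8: d = malloc(3) -> d = 11; heap: [0-10 ALLOC][11-13 ALLOC][14-29 FREE]
free(d): d = 11 -> block [11-13 ALLOC]; mark free, coalesce with adjacent free neighbors -> [0-10 ALLOC][11-29 FREE]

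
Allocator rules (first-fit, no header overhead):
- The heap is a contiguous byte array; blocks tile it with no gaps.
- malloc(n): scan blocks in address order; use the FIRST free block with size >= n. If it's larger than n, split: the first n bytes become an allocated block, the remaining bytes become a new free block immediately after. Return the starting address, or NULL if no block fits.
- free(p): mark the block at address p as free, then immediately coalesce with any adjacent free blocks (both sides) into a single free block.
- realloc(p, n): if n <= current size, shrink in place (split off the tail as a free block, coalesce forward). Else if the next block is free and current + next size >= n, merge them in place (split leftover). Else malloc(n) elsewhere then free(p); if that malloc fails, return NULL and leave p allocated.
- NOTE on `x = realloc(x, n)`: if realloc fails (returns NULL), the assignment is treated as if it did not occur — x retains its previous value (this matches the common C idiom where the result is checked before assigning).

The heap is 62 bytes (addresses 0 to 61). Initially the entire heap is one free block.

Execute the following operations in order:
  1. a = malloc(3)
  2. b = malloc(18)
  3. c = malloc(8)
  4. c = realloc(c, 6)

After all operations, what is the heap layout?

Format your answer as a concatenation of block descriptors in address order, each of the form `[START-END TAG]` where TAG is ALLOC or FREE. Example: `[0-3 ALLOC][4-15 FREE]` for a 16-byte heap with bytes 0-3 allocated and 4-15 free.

Op 1: a = malloc(3) -> a = 0; heap: [0-2 ALLOC][3-61 FREE]
Op 2: b = malloc(18) -> b = 3; heap: [0-2 ALLOC][3-20 ALLOC][21-61 FREE]
Op 3: c = malloc(8) -> c = 21; heap: [0-2 ALLOC][3-20 ALLOC][21-28 ALLOC][29-61 FREE]
Op 4: c = realloc(c, 6) -> c = 21; heap: [0-2 ALLOC][3-20 ALLOC][21-26 ALLOC][27-61 FREE]

Answer: [0-2 ALLOC][3-20 ALLOC][21-26 ALLOC][27-61 FREE]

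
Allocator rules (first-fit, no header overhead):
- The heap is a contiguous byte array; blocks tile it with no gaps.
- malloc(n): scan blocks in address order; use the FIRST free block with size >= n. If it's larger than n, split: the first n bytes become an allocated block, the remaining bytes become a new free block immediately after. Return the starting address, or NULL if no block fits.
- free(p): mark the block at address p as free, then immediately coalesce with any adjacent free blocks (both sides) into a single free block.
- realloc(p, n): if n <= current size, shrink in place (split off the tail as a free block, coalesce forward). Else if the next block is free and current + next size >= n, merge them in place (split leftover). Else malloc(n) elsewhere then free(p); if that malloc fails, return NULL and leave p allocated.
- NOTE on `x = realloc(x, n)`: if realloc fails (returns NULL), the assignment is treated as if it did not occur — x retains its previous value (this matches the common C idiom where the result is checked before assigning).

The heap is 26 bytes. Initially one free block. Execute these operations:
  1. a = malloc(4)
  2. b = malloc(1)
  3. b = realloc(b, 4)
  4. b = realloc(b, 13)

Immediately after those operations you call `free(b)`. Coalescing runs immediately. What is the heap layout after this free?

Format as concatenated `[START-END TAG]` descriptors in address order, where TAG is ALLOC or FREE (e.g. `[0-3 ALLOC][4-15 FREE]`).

Answer: [0-3 ALLOC][4-25 FREE]

Derivation:
Op 1: a = malloc(4) -> a = 0; heap: [0-3 ALLOC][4-25 FREE]
Op 2: b = malloc(1) -> b = 4; heap: [0-3 ALLOC][4-4 ALLOC][5-25 FREE]
Op 3: b = realloc(b, 4) -> b = 4; heap: [0-3 ALLOC][4-7 ALLOC][8-25 FREE]
Op 4: b = realloc(b, 13) -> b = 4; heap: [0-3 ALLOC][4-16 ALLOC][17-25 FREE]
free(b): b = 4 -> block [4-16 ALLOC]; mark free, coalesce with adjacent free neighbors -> [0-3 ALLOC][4-25 FREE]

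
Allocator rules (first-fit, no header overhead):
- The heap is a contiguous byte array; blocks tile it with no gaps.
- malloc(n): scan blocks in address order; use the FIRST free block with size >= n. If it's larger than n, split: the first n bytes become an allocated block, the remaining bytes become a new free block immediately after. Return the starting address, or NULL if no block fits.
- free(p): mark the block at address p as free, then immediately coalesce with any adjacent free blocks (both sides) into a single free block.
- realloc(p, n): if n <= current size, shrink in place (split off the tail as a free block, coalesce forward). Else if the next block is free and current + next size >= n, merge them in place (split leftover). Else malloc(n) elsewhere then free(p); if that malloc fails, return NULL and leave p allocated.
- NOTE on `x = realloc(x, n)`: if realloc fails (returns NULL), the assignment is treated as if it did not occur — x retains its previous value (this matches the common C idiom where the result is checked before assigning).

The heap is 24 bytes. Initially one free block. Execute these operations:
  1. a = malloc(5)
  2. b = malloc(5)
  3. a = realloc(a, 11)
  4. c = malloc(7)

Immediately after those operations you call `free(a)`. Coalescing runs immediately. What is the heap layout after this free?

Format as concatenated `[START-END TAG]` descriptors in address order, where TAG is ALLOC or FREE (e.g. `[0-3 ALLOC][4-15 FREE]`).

Answer: [0-4 FREE][5-9 ALLOC][10-23 FREE]

Derivation:
Op 1: a = malloc(5) -> a = 0; heap: [0-4 ALLOC][5-23 FREE]
Op 2: b = malloc(5) -> b = 5; heap: [0-4 ALLOC][5-9 ALLOC][10-23 FREE]
Op 3: a = realloc(a, 11) -> a = 10; heap: [0-4 FREE][5-9 ALLOC][10-20 ALLOC][21-23 FREE]
Op 4: c = malloc(7) -> c = NULL; heap: [0-4 FREE][5-9 ALLOC][10-20 ALLOC][21-23 FREE]
free(a): a = 10 -> block [10-20 ALLOC]; mark free, coalesce with adjacent free neighbors -> [0-4 FREE][5-9 ALLOC][10-23 FREE]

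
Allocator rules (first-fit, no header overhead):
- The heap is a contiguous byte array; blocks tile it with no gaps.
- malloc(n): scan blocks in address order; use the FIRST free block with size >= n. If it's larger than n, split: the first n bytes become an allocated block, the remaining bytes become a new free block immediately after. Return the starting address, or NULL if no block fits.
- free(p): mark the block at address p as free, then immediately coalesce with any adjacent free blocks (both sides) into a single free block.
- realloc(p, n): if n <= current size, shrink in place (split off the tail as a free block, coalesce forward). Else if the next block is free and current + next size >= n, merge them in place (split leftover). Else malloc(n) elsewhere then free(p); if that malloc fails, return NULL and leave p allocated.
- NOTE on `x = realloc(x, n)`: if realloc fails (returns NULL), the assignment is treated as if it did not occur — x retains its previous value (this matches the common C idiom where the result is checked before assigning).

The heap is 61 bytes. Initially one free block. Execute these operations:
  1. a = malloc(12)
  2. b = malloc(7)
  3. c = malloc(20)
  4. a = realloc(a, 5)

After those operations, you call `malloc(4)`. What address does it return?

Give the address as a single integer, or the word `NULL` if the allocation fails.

Answer: 5

Derivation:
Op 1: a = malloc(12) -> a = 0; heap: [0-11 ALLOC][12-60 FREE]
Op 2: b = malloc(7) -> b = 12; heap: [0-11 ALLOC][12-18 ALLOC][19-60 FREE]
Op 3: c = malloc(20) -> c = 19; heap: [0-11 ALLOC][12-18 ALLOC][19-38 ALLOC][39-60 FREE]
Op 4: a = realloc(a, 5) -> a = 0; heap: [0-4 ALLOC][5-11 FREE][12-18 ALLOC][19-38 ALLOC][39-60 FREE]
malloc(4): first-fit scan over [0-4 ALLOC][5-11 FREE][12-18 ALLOC][19-38 ALLOC][39-60 FREE] -> 5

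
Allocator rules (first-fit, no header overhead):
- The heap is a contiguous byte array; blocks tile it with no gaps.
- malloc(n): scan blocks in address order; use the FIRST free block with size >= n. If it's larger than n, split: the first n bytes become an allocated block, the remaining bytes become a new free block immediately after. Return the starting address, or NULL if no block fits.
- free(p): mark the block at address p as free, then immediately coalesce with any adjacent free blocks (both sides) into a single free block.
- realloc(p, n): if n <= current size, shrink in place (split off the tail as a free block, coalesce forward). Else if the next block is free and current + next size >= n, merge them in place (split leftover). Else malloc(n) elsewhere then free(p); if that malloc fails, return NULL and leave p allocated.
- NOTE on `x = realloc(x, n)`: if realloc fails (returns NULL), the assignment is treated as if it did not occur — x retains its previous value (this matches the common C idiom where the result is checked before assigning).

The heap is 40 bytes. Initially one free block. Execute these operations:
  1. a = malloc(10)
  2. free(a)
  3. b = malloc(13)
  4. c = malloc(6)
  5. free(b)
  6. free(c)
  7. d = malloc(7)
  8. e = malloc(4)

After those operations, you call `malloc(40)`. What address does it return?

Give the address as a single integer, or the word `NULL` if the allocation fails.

Answer: NULL

Derivation:
Op 1: a = malloc(10) -> a = 0; heap: [0-9 ALLOC][10-39 FREE]
Op 2: free(a) -> (freed a); heap: [0-39 FREE]
Op 3: b = malloc(13) -> b = 0; heap: [0-12 ALLOC][13-39 FREE]
Op 4: c = malloc(6) -> c = 13; heap: [0-12 ALLOC][13-18 ALLOC][19-39 FREE]
Op 5: free(b) -> (freed b); heap: [0-12 FREE][13-18 ALLOC][19-39 FREE]
Op 6: free(c) -> (freed c); heap: [0-39 FREE]
Op 7: d = malloc(7) -> d = 0; heap: [0-6 ALLOC][7-39 FREE]
Op 8: e = malloc(4) -> e = 7; heap: [0-6 ALLOC][7-10 ALLOC][11-39 FREE]
malloc(40): first-fit scan over [0-6 ALLOC][7-10 ALLOC][11-39 FREE] -> NULL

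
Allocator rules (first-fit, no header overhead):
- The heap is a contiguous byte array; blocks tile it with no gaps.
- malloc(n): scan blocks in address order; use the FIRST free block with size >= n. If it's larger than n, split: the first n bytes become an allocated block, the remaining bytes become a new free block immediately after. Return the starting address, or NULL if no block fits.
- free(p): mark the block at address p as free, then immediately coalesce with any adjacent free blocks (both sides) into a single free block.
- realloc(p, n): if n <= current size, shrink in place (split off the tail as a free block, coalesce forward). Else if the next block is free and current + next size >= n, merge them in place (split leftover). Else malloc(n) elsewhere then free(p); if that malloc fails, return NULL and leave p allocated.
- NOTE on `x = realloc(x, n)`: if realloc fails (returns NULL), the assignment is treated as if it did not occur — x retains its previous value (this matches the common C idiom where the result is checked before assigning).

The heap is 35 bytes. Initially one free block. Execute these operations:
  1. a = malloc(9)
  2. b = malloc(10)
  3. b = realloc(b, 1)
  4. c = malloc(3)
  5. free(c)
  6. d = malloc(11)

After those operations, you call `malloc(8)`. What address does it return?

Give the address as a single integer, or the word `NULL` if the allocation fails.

Op 1: a = malloc(9) -> a = 0; heap: [0-8 ALLOC][9-34 FREE]
Op 2: b = malloc(10) -> b = 9; heap: [0-8 ALLOC][9-18 ALLOC][19-34 FREE]
Op 3: b = realloc(b, 1) -> b = 9; heap: [0-8 ALLOC][9-9 ALLOC][10-34 FREE]
Op 4: c = malloc(3) -> c = 10; heap: [0-8 ALLOC][9-9 ALLOC][10-12 ALLOC][13-34 FREE]
Op 5: free(c) -> (freed c); heap: [0-8 ALLOC][9-9 ALLOC][10-34 FREE]
Op 6: d = malloc(11) -> d = 10; heap: [0-8 ALLOC][9-9 ALLOC][10-20 ALLOC][21-34 FREE]
malloc(8): first-fit scan over [0-8 ALLOC][9-9 ALLOC][10-20 ALLOC][21-34 FREE] -> 21

Answer: 21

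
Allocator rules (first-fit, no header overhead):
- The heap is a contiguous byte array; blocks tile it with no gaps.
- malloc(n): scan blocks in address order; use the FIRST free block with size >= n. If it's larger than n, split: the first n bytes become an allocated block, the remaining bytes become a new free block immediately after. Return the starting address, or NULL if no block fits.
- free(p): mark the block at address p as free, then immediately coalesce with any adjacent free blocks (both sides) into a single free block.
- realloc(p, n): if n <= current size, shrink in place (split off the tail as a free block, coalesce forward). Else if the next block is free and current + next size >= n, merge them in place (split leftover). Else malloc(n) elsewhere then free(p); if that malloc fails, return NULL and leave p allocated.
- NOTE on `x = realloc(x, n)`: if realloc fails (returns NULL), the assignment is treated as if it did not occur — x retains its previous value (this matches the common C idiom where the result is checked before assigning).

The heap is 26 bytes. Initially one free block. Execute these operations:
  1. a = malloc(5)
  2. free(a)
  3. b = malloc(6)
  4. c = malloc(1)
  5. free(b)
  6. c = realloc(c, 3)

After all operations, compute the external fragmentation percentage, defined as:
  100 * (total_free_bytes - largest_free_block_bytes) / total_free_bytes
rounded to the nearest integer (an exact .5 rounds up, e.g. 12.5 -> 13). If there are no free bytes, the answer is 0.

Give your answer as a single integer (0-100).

Answer: 26

Derivation:
Op 1: a = malloc(5) -> a = 0; heap: [0-4 ALLOC][5-25 FREE]
Op 2: free(a) -> (freed a); heap: [0-25 FREE]
Op 3: b = malloc(6) -> b = 0; heap: [0-5 ALLOC][6-25 FREE]
Op 4: c = malloc(1) -> c = 6; heap: [0-5 ALLOC][6-6 ALLOC][7-25 FREE]
Op 5: free(b) -> (freed b); heap: [0-5 FREE][6-6 ALLOC][7-25 FREE]
Op 6: c = realloc(c, 3) -> c = 6; heap: [0-5 FREE][6-8 ALLOC][9-25 FREE]
Free blocks: [6 17] total_free=23 largest=17 -> 100*(23-17)/23 = 600/23 ≈ 26.087 -> rounds to 26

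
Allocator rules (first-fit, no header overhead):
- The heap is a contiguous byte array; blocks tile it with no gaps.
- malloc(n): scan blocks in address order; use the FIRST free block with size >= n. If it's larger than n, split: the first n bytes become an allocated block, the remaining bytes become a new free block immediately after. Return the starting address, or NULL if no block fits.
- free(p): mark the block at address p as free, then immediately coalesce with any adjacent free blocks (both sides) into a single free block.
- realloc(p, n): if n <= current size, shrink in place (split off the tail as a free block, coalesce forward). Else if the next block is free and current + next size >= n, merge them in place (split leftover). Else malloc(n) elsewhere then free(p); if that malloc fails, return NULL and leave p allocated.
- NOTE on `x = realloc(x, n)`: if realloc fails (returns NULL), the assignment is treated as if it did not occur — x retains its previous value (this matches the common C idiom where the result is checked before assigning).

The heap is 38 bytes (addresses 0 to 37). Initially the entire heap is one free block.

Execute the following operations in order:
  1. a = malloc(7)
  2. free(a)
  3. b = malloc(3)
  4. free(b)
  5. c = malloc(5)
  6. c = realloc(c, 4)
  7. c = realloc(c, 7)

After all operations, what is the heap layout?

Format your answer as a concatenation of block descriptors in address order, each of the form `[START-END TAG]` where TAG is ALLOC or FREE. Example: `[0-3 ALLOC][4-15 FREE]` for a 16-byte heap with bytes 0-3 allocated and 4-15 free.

Op 1: a = malloc(7) -> a = 0; heap: [0-6 ALLOC][7-37 FREE]
Op 2: free(a) -> (freed a); heap: [0-37 FREE]
Op 3: b = malloc(3) -> b = 0; heap: [0-2 ALLOC][3-37 FREE]
Op 4: free(b) -> (freed b); heap: [0-37 FREE]
Op 5: c = malloc(5) -> c = 0; heap: [0-4 ALLOC][5-37 FREE]
Op 6: c = realloc(c, 4) -> c = 0; heap: [0-3 ALLOC][4-37 FREE]
Op 7: c = realloc(c, 7) -> c = 0; heap: [0-6 ALLOC][7-37 FREE]

Answer: [0-6 ALLOC][7-37 FREE]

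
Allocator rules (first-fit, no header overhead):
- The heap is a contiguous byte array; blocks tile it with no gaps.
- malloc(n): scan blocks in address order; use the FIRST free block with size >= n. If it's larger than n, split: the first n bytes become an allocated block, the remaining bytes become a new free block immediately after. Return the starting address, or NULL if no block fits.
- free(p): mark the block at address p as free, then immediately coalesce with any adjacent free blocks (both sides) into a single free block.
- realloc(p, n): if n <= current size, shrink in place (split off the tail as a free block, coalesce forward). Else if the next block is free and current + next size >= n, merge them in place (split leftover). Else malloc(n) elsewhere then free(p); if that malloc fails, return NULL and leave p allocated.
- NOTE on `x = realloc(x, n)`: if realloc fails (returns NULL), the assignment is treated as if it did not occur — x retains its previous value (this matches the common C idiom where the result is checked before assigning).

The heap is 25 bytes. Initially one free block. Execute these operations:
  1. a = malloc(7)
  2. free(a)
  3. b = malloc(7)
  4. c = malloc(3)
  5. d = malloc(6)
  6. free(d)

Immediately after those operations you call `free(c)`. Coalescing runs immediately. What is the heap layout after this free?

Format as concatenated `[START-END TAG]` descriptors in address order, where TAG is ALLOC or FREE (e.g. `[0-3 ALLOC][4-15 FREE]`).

Op 1: a = malloc(7) -> a = 0; heap: [0-6 ALLOC][7-24 FREE]
Op 2: free(a) -> (freed a); heap: [0-24 FREE]
Op 3: b = malloc(7) -> b = 0; heap: [0-6 ALLOC][7-24 FREE]
Op 4: c = malloc(3) -> c = 7; heap: [0-6 ALLOC][7-9 ALLOC][10-24 FREE]
Op 5: d = malloc(6) -> d = 10; heap: [0-6 ALLOC][7-9 ALLOC][10-15 ALLOC][16-24 FREE]
Op 6: free(d) -> (freed d); heap: [0-6 ALLOC][7-9 ALLOC][10-24 FREE]
free(c): c = 7 -> block [7-9 ALLOC]; mark free, coalesce with adjacent free neighbors -> [0-6 ALLOC][7-24 FREE]

Answer: [0-6 ALLOC][7-24 FREE]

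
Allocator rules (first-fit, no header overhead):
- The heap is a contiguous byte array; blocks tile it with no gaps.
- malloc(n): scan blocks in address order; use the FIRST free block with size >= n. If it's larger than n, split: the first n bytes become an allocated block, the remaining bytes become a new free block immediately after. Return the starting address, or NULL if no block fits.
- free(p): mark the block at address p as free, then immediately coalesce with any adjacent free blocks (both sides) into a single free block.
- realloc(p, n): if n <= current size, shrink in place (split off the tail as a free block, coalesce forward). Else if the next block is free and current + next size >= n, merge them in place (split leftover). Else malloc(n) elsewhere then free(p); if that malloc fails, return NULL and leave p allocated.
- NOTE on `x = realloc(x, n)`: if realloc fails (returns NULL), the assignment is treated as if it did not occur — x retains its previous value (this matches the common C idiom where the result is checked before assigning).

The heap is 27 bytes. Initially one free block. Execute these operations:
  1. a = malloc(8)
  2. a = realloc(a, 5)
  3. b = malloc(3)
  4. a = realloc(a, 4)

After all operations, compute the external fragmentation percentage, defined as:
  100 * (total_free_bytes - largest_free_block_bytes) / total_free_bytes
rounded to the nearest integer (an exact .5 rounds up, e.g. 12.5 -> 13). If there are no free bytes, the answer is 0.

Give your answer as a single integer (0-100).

Op 1: a = malloc(8) -> a = 0; heap: [0-7 ALLOC][8-26 FREE]
Op 2: a = realloc(a, 5) -> a = 0; heap: [0-4 ALLOC][5-26 FREE]
Op 3: b = malloc(3) -> b = 5; heap: [0-4 ALLOC][5-7 ALLOC][8-26 FREE]
Op 4: a = realloc(a, 4) -> a = 0; heap: [0-3 ALLOC][4-4 FREE][5-7 ALLOC][8-26 FREE]
Free blocks: [1 19] total_free=20 largest=19 -> 100*(20-19)/20 = 100/20 = 5

Answer: 5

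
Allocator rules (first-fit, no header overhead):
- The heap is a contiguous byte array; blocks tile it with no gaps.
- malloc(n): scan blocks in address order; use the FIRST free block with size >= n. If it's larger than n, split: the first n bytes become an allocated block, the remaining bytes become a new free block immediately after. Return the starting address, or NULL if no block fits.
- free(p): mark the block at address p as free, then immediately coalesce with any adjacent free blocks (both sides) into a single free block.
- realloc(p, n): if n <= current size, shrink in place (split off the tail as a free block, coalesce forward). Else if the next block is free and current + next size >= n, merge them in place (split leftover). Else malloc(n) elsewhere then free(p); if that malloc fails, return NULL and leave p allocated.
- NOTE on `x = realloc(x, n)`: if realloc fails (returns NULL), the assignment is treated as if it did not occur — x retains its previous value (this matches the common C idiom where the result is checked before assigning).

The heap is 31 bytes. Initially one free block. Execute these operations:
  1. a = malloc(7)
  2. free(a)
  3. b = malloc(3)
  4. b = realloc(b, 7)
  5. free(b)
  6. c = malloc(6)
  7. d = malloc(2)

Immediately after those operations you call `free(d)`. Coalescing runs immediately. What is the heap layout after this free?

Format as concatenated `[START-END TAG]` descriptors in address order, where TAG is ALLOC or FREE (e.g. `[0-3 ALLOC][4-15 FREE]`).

Answer: [0-5 ALLOC][6-30 FREE]

Derivation:
Op 1: a = malloc(7) -> a = 0; heap: [0-6 ALLOC][7-30 FREE]
Op 2: free(a) -> (freed a); heap: [0-30 FREE]
Op 3: b = malloc(3) -> b = 0; heap: [0-2 ALLOC][3-30 FREE]
Op 4: b = realloc(b, 7) -> b = 0; heap: [0-6 ALLOC][7-30 FREE]
Op 5: free(b) -> (freed b); heap: [0-30 FREE]
Op 6: c = malloc(6) -> c = 0; heap: [0-5 ALLOC][6-30 FREE]
Op 7: d = malloc(2) -> d = 6; heap: [0-5 ALLOC][6-7 ALLOC][8-30 FREE]
free(d): d = 6 -> block [6-7 ALLOC]; mark free, coalesce with adjacent free neighbors -> [0-5 ALLOC][6-30 FREE]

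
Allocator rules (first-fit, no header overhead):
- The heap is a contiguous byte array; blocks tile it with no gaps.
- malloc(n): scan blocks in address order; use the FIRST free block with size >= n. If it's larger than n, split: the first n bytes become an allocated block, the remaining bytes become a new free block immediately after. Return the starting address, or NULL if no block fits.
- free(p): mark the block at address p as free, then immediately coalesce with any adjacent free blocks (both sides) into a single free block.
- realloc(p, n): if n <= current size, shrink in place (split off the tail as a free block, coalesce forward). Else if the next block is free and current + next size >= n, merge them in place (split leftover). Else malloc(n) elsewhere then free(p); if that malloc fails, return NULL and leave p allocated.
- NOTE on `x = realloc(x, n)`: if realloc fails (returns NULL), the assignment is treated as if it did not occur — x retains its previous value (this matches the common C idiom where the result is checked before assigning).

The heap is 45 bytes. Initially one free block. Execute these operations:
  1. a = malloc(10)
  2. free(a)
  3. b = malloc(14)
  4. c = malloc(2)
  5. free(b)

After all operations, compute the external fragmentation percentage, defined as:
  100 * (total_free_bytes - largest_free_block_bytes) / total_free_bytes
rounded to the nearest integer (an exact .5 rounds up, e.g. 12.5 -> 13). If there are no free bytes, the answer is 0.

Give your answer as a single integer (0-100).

Answer: 33

Derivation:
Op 1: a = malloc(10) -> a = 0; heap: [0-9 ALLOC][10-44 FREE]
Op 2: free(a) -> (freed a); heap: [0-44 FREE]
Op 3: b = malloc(14) -> b = 0; heap: [0-13 ALLOC][14-44 FREE]
Op 4: c = malloc(2) -> c = 14; heap: [0-13 ALLOC][14-15 ALLOC][16-44 FREE]
Op 5: free(b) -> (freed b); heap: [0-13 FREE][14-15 ALLOC][16-44 FREE]
Free blocks: [14 29] total_free=43 largest=29 -> 100*(43-29)/43 = 1400/43 ≈ 32.558 -> rounds to 33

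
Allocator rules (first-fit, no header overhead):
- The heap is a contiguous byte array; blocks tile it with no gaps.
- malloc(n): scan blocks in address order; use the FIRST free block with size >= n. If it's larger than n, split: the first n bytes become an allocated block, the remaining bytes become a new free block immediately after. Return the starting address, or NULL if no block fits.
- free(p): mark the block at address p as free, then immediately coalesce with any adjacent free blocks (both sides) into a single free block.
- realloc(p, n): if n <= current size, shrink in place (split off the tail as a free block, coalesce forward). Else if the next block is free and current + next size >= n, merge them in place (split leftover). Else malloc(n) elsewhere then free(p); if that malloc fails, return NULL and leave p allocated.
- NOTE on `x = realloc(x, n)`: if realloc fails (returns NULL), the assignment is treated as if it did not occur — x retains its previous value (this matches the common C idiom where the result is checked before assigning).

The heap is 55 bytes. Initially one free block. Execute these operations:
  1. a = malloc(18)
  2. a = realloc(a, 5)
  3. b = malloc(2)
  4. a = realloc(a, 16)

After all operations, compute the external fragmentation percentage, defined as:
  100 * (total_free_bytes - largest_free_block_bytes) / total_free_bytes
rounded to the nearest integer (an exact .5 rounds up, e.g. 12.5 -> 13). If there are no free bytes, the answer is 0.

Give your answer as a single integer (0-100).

Answer: 14

Derivation:
Op 1: a = malloc(18) -> a = 0; heap: [0-17 ALLOC][18-54 FREE]
Op 2: a = realloc(a, 5) -> a = 0; heap: [0-4 ALLOC][5-54 FREE]
Op 3: b = malloc(2) -> b = 5; heap: [0-4 ALLOC][5-6 ALLOC][7-54 FREE]
Op 4: a = realloc(a, 16) -> a = 7; heap: [0-4 FREE][5-6 ALLOC][7-22 ALLOC][23-54 FREE]
Free blocks: [5 32] total_free=37 largest=32 -> 100*(37-32)/37 = 500/37 ≈ 13.514 -> rounds to 14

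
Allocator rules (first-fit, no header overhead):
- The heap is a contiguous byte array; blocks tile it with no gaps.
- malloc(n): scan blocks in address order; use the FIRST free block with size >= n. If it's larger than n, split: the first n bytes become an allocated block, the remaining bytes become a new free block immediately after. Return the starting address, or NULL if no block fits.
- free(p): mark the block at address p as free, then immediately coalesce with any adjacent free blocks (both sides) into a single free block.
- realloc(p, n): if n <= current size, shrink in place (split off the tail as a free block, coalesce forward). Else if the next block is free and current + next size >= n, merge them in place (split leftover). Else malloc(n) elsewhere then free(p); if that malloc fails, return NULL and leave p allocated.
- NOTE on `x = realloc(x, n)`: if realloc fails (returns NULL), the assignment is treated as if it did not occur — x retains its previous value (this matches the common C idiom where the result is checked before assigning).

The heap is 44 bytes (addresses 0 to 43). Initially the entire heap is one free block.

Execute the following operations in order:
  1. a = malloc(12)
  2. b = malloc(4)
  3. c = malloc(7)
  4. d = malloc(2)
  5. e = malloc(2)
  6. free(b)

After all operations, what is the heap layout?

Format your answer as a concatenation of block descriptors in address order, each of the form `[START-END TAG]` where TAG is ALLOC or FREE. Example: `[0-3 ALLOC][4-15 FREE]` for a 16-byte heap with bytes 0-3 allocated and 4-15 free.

Op 1: a = malloc(12) -> a = 0; heap: [0-11 ALLOC][12-43 FREE]
Op 2: b = malloc(4) -> b = 12; heap: [0-11 ALLOC][12-15 ALLOC][16-43 FREE]
Op 3: c = malloc(7) -> c = 16; heap: [0-11 ALLOC][12-15 ALLOC][16-22 ALLOC][23-43 FREE]
Op 4: d = malloc(2) -> d = 23; heap: [0-11 ALLOC][12-15 ALLOC][16-22 ALLOC][23-24 ALLOC][25-43 FREE]
Op 5: e = malloc(2) -> e = 25; heap: [0-11 ALLOC][12-15 ALLOC][16-22 ALLOC][23-24 ALLOC][25-26 ALLOC][27-43 FREE]
Op 6: free(b) -> (freed b); heap: [0-11 ALLOC][12-15 FREE][16-22 ALLOC][23-24 ALLOC][25-26 ALLOC][27-43 FREE]

Answer: [0-11 ALLOC][12-15 FREE][16-22 ALLOC][23-24 ALLOC][25-26 ALLOC][27-43 FREE]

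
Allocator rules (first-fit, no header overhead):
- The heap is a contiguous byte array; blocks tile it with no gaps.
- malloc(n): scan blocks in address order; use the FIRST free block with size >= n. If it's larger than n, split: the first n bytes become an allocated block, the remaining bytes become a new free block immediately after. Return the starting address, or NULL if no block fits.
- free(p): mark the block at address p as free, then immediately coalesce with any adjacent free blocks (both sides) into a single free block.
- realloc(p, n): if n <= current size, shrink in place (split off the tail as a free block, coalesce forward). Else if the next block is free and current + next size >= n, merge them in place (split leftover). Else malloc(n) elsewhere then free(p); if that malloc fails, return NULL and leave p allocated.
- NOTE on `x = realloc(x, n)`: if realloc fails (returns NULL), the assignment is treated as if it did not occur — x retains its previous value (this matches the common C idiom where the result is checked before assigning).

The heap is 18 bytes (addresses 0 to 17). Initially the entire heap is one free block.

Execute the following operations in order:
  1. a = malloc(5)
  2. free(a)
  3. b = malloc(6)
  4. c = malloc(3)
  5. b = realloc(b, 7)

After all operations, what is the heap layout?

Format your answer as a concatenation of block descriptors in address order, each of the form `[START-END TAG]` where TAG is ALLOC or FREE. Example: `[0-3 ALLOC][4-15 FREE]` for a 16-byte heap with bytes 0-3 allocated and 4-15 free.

Op 1: a = malloc(5) -> a = 0; heap: [0-4 ALLOC][5-17 FREE]
Op 2: free(a) -> (freed a); heap: [0-17 FREE]
Op 3: b = malloc(6) -> b = 0; heap: [0-5 ALLOC][6-17 FREE]
Op 4: c = malloc(3) -> c = 6; heap: [0-5 ALLOC][6-8 ALLOC][9-17 FREE]
Op 5: b = realloc(b, 7) -> b = 9; heap: [0-5 FREE][6-8 ALLOC][9-15 ALLOC][16-17 FREE]

Answer: [0-5 FREE][6-8 ALLOC][9-15 ALLOC][16-17 FREE]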